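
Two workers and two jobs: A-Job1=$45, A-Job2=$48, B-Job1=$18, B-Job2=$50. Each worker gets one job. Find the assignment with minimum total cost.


Option 1: A->1 + B->2 = $45 + $50 = $95
Option 2: A->2 + B->1 = $48 + $18 = $66
Min cost = min($95, $66) = $66

$66


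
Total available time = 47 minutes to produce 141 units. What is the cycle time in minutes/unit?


Formula: CT = Available Time / Number of Units
CT = 47 min / 141 units
CT = 0.33 min/unit

0.33 min/unit


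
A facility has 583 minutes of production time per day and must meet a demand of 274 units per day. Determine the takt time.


Formula: Takt Time = Available Production Time / Customer Demand
Takt = 583 min/day / 274 units/day
Takt = 2.13 min/unit

2.13 min/unit


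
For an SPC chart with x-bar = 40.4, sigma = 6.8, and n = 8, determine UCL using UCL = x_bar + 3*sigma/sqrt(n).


UCL = 40.4 + 3 * 6.8 / sqrt(8)

47.61


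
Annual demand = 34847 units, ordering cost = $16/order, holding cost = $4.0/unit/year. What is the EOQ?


Formula: EOQ = sqrt(2 * D * S / H)
Numerator: 2 * 34847 * 16 = 1115104
2DS/H = 1115104 / 4.0 = 278776.0
EOQ = sqrt(278776.0) = 528.0 units

528.0 units


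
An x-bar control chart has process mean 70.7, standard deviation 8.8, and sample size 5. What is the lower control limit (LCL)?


LCL = 70.7 - 3 * 8.8 / sqrt(5)

58.89


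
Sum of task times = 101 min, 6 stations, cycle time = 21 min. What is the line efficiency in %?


Formula: Efficiency = Sum of Task Times / (N_stations * CT) * 100
Total station capacity = 6 stations * 21 min = 126 min
Efficiency = 101 / 126 * 100 = 80.2%

80.2%


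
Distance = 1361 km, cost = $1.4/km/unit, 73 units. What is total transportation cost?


TC = dist * cost * units = 1361 * 1.4 * 73 = $139094.20

$139094.20


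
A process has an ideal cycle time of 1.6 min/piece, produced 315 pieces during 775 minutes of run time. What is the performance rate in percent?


Formula: Performance = (Ideal CT * Total Count) / Run Time * 100
Ideal output time = 1.6 * 315 = 504.0 min
Performance = 504.0 / 775 * 100 = 65.0%

65.0%


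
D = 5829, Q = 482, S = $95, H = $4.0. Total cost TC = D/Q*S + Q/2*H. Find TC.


TC = 5829/482 * 95 + 482/2 * 4.0

$2112.87


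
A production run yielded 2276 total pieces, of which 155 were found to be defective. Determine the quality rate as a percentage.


Formula: Quality Rate = Good Pieces / Total Pieces * 100
Good pieces = 2276 - 155 = 2121
QR = 2121 / 2276 * 100 = 93.2%

93.2%


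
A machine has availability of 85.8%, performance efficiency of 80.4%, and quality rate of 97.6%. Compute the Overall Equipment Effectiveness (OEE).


Formula: OEE = Availability * Performance * Quality / 10000
A * P = 85.8% * 80.4% / 100 = 68.98%
OEE = 68.98% * 97.6% / 100 = 67.3%

67.3%


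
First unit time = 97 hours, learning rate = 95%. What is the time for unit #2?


Formula: T_n = T_1 * (learning_rate)^(log2(n)) where learning_rate = rate/100
Doublings = log2(2) = 1
T_n = 97 * 0.95^1
T_n = 97 * 0.95 = 92.2 hours

92.2 hours


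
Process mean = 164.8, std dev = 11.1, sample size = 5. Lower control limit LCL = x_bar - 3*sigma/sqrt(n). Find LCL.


LCL = 164.8 - 3 * 11.1 / sqrt(5)

149.91


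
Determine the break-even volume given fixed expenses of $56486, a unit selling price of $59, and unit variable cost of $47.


Formula: BEQ = Fixed Costs / (Price - Variable Cost)
Contribution margin = $59 - $47 = $12/unit
BEQ = ceil($56486 / $12/unit) = ceil(4707.17) = 4708 units

4708 units


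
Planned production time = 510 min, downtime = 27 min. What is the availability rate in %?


Formula: Availability = (Planned Time - Downtime) / Planned Time * 100
Uptime = 510 - 27 = 483 min
Availability = 483 / 510 * 100 = 94.7%

94.7%


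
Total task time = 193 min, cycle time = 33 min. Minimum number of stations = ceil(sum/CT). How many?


Formula: N_min = ceil(Sum of Task Times / Cycle Time)
N_min = ceil(193 min / 33 min) = ceil(5.8485)
N_min = 6 stations

6


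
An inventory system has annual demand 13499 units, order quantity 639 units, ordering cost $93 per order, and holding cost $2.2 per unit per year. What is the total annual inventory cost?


TC = 13499/639 * 93 + 639/2 * 2.2

$2667.54


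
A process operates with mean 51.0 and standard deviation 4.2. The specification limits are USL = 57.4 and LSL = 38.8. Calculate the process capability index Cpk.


Cpu = (57.4 - 51.0) / (3 * 4.2) = 0.51
Cpl = (51.0 - 38.8) / (3 * 4.2) = 0.97
Cpk = min(0.51, 0.97) = 0.51

0.51


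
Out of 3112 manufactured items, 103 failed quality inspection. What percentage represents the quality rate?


Formula: Quality Rate = Good Pieces / Total Pieces * 100
Good pieces = 3112 - 103 = 3009
QR = 3009 / 3112 * 100 = 96.7%

96.7%


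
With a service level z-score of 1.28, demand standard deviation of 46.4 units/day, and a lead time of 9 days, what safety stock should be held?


Formula: SS = z * sigma_d * sqrt(LT)
sqrt(LT) = sqrt(9) = 3.0
SS = 1.28 * 46.4 * 3.0
SS = 178.2 units

178.2 units


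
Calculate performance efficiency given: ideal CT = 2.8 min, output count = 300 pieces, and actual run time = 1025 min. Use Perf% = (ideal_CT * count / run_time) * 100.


Formula: Performance = (Ideal CT * Total Count) / Run Time * 100
Ideal output time = 2.8 * 300 = 840.0 min
Performance = 840.0 / 1025 * 100 = 82.0%

82.0%


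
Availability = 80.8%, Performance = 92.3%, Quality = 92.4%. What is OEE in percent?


Formula: OEE = Availability * Performance * Quality / 10000
A * P = 80.8% * 92.3% / 100 = 74.58%
OEE = 74.58% * 92.4% / 100 = 68.9%

68.9%


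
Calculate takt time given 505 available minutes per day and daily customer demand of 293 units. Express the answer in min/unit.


Formula: Takt Time = Available Production Time / Customer Demand
Takt = 505 min/day / 293 units/day
Takt = 1.72 min/unit

1.72 min/unit


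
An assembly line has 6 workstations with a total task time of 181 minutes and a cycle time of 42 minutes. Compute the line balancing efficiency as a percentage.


Formula: Efficiency = Sum of Task Times / (N_stations * CT) * 100
Total station capacity = 6 stations * 42 min = 252 min
Efficiency = 181 / 252 * 100 = 71.8%

71.8%


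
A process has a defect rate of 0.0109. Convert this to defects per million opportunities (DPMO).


DPMO = defect_rate * 1000000 = 0.0109 * 1000000

10900


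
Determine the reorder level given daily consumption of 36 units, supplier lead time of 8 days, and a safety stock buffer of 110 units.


Formula: ROP = (Daily Demand * Lead Time) + Safety Stock
Demand during lead time = 36 * 8 = 288 units
ROP = 288 + 110 = 398 units

398 units


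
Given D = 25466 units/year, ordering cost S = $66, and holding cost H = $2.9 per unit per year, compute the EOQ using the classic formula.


Formula: EOQ = sqrt(2 * D * S / H)
Numerator: 2 * 25466 * 66 = 3361512
2DS/H = 3361512 / 2.9 = 1159142.1
EOQ = sqrt(1159142.1) = 1076.6 units

1076.6 units


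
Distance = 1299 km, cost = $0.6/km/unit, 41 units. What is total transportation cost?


TC = dist * cost * units = 1299 * 0.6 * 41 = $31955.40

$31955.40


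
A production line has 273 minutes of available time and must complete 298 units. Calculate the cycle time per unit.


Formula: CT = Available Time / Number of Units
CT = 273 min / 298 units
CT = 0.92 min/unit

0.92 min/unit


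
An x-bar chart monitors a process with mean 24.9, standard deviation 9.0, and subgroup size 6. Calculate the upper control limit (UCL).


UCL = 24.9 + 3 * 9.0 / sqrt(6)

35.92


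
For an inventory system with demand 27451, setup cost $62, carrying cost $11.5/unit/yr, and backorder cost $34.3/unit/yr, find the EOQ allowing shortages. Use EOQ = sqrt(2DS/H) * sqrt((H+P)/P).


Formula: EOQ* = sqrt(2DS/H) * sqrt((H+P)/P)
Base EOQ = sqrt(2*27451*62/11.5) = 544.05 units
Correction = sqrt((11.5+34.3)/34.3) = 1.15554
EOQ* = 544.05 * 1.15554 = 628.7 units

628.7 units


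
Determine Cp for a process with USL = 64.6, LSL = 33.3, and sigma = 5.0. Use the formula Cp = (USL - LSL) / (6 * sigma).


Cp = (64.6 - 33.3) / (6 * 5.0)

1.04


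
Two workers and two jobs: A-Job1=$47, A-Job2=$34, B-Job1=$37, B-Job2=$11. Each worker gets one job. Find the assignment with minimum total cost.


Option 1: A->1 + B->2 = $47 + $11 = $58
Option 2: A->2 + B->1 = $34 + $37 = $71
Min cost = min($58, $71) = $58

$58


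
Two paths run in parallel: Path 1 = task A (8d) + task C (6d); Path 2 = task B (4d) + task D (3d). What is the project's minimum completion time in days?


Path 1 = 8 + 6 = 14 days
Path 2 = 4 + 3 = 7 days
Duration = max(14, 7) = 14 days

14 days


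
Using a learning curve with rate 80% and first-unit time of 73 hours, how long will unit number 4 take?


Formula: T_n = T_1 * (learning_rate)^(log2(n)) where learning_rate = rate/100
Doublings = log2(4) = 2
T_n = 73 * 0.8^2
T_n = 73 * 0.64 = 46.7 hours

46.7 hours


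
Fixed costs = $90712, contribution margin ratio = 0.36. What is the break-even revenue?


Formula: BER = Fixed Costs / Contribution Margin Ratio
BER = $90712 / 0.36
BER = $251977.78 (to the nearest cent)

$251977.78


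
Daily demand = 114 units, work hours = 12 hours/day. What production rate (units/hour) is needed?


Formula: Production Rate = Daily Demand / Available Hours
Rate = 114 units/day / 12 hours/day
Rate = 9.5 units/hour

9.5 units/hour


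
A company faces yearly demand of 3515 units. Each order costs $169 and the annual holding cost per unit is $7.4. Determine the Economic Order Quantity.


Formula: EOQ = sqrt(2 * D * S / H)
Numerator: 2 * 3515 * 169 = 1188070
2DS/H = 1188070 / 7.4 = 160550.0
EOQ = sqrt(160550.0) = 400.7 units

400.7 units


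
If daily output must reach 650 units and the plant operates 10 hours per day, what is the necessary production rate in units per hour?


Formula: Production Rate = Daily Demand / Available Hours
Rate = 650 units/day / 10 hours/day
Rate = 65.0 units/hour

65.0 units/hour


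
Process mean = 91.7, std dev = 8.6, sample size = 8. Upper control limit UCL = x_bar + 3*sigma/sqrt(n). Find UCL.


UCL = 91.7 + 3 * 8.6 / sqrt(8)

100.82


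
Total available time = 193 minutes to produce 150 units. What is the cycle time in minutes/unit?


Formula: CT = Available Time / Number of Units
CT = 193 min / 150 units
CT = 1.29 min/unit

1.29 min/unit


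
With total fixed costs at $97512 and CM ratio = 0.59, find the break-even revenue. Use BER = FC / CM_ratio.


Formula: BER = Fixed Costs / Contribution Margin Ratio
BER = $97512 / 0.59
BER = $165274.58 (to the nearest cent)

$165274.58


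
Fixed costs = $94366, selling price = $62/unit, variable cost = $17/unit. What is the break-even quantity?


Formula: BEQ = Fixed Costs / (Price - Variable Cost)
Contribution margin = $62 - $17 = $45/unit
BEQ = ceil($94366 / $45/unit) = ceil(2097.02) = 2098 units

2098 units


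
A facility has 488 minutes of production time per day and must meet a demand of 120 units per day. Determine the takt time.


Formula: Takt Time = Available Production Time / Customer Demand
Takt = 488 min/day / 120 units/day
Takt = 4.07 min/unit

4.07 min/unit


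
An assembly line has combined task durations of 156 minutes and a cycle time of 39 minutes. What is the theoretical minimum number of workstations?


Formula: N_min = ceil(Sum of Task Times / Cycle Time)
N_min = ceil(156 min / 39 min) = ceil(4.0)
N_min = 4 stations

4


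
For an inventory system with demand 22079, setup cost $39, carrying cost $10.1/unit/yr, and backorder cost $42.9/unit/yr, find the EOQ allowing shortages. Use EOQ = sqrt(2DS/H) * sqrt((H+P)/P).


Formula: EOQ* = sqrt(2DS/H) * sqrt((H+P)/P)
Base EOQ = sqrt(2*22079*39/10.1) = 412.93 units
Correction = sqrt((10.1+42.9)/42.9) = 1.1115
EOQ* = 412.93 * 1.1115 = 459.0 units

459.0 units


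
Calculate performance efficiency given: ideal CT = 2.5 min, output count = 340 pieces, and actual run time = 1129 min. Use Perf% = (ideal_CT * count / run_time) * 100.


Formula: Performance = (Ideal CT * Total Count) / Run Time * 100
Ideal output time = 2.5 * 340 = 850.0 min
Performance = 850.0 / 1129 * 100 = 75.3%

75.3%


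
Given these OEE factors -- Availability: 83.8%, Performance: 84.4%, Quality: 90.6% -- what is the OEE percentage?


Formula: OEE = Availability * Performance * Quality / 10000
A * P = 83.8% * 84.4% / 100 = 70.73%
OEE = 70.73% * 90.6% / 100 = 64.1%

64.1%


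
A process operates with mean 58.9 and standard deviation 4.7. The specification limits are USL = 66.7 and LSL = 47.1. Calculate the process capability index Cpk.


Cpu = (66.7 - 58.9) / (3 * 4.7) = 0.55
Cpl = (58.9 - 47.1) / (3 * 4.7) = 0.84
Cpk = min(0.55, 0.84) = 0.55

0.55


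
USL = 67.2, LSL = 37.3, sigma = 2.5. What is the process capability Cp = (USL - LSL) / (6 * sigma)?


Cp = (67.2 - 37.3) / (6 * 2.5)

1.99


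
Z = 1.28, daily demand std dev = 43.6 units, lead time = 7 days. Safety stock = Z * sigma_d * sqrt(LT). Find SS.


Formula: SS = z * sigma_d * sqrt(LT)
sqrt(LT) = sqrt(7) = 2.6458
SS = 1.28 * 43.6 * 2.6458
SS = 147.7 units

147.7 units


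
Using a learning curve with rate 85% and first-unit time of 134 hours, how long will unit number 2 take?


Formula: T_n = T_1 * (learning_rate)^(log2(n)) where learning_rate = rate/100
Doublings = log2(2) = 1
T_n = 134 * 0.85^1
T_n = 134 * 0.85 = 113.9 hours

113.9 hours


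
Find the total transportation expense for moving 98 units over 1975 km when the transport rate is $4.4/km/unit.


TC = dist * cost * units = 1975 * 4.4 * 98 = $851620.00

$851620.00


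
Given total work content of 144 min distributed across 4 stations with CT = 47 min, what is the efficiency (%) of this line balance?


Formula: Efficiency = Sum of Task Times / (N_stations * CT) * 100
Total station capacity = 4 stations * 47 min = 188 min
Efficiency = 144 / 188 * 100 = 76.6%

76.6%


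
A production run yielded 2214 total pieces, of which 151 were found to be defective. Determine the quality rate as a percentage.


Formula: Quality Rate = Good Pieces / Total Pieces * 100
Good pieces = 2214 - 151 = 2063
QR = 2063 / 2214 * 100 = 93.2%

93.2%


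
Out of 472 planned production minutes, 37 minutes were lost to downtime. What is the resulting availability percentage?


Formula: Availability = (Planned Time - Downtime) / Planned Time * 100
Uptime = 472 - 37 = 435 min
Availability = 435 / 472 * 100 = 92.2%

92.2%


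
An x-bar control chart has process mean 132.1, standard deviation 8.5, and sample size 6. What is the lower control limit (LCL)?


LCL = 132.1 - 3 * 8.5 / sqrt(6)

121.69


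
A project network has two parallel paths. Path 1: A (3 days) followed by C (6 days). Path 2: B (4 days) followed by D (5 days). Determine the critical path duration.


Path 1 = 3 + 6 = 9 days
Path 2 = 4 + 5 = 9 days
Duration = max(9, 9) = 9 days

9 days


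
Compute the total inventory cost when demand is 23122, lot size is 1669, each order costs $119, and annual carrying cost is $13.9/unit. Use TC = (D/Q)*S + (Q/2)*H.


TC = 23122/1669 * 119 + 1669/2 * 13.9

$13248.15


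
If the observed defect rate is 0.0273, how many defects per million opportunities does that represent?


DPMO = defect_rate * 1000000 = 0.0273 * 1000000

27300


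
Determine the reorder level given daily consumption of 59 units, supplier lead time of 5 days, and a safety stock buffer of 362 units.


Formula: ROP = (Daily Demand * Lead Time) + Safety Stock
Demand during lead time = 59 * 5 = 295 units
ROP = 295 + 362 = 657 units

657 units


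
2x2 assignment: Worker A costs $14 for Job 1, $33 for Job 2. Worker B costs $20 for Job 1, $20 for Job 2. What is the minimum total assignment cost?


Option 1: A->1 + B->2 = $14 + $20 = $34
Option 2: A->2 + B->1 = $33 + $20 = $53
Min cost = min($34, $53) = $34

$34


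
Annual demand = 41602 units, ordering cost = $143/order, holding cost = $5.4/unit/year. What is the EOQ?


Formula: EOQ = sqrt(2 * D * S / H)
Numerator: 2 * 41602 * 143 = 11898172
2DS/H = 11898172 / 5.4 = 2203365.2
EOQ = sqrt(2203365.2) = 1484.4 units

1484.4 units


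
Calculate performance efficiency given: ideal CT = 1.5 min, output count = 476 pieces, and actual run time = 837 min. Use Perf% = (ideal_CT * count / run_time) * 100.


Formula: Performance = (Ideal CT * Total Count) / Run Time * 100
Ideal output time = 1.5 * 476 = 714.0 min
Performance = 714.0 / 837 * 100 = 85.3%

85.3%


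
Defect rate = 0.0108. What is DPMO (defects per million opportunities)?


DPMO = defect_rate * 1000000 = 0.0108 * 1000000

10800


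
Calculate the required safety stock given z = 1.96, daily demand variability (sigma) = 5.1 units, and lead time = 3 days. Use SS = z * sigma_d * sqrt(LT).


Formula: SS = z * sigma_d * sqrt(LT)
sqrt(LT) = sqrt(3) = 1.7321
SS = 1.96 * 5.1 * 1.7321
SS = 17.3 units

17.3 units


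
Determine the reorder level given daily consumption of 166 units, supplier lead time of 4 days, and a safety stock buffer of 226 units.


Formula: ROP = (Daily Demand * Lead Time) + Safety Stock
Demand during lead time = 166 * 4 = 664 units
ROP = 664 + 226 = 890 units

890 units


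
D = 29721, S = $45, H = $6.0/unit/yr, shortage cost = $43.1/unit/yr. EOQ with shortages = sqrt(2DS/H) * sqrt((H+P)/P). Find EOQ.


Formula: EOQ* = sqrt(2DS/H) * sqrt((H+P)/P)
Base EOQ = sqrt(2*29721*45/6.0) = 667.69 units
Correction = sqrt((6.0+43.1)/43.1) = 1.06734
EOQ* = 667.69 * 1.06734 = 712.7 units

712.7 units


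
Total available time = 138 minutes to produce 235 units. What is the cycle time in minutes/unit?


Formula: CT = Available Time / Number of Units
CT = 138 min / 235 units
CT = 0.59 min/unit

0.59 min/unit


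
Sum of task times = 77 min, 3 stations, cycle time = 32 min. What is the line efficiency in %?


Formula: Efficiency = Sum of Task Times / (N_stations * CT) * 100
Total station capacity = 3 stations * 32 min = 96 min
Efficiency = 77 / 96 * 100 = 80.2%

80.2%


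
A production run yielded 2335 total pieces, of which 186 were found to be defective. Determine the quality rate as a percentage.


Formula: Quality Rate = Good Pieces / Total Pieces * 100
Good pieces = 2335 - 186 = 2149
QR = 2149 / 2335 * 100 = 92.0%

92.0%


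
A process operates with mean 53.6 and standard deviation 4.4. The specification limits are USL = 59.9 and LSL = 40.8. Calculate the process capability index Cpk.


Cpu = (59.9 - 53.6) / (3 * 4.4) = 0.48
Cpl = (53.6 - 40.8) / (3 * 4.4) = 0.97
Cpk = min(0.48, 0.97) = 0.48

0.48


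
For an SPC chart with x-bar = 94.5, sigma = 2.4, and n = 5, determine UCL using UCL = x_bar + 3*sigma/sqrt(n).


UCL = 94.5 + 3 * 2.4 / sqrt(5)

97.72


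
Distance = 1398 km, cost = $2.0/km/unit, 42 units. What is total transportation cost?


TC = dist * cost * units = 1398 * 2.0 * 42 = $117432.00

$117432.00


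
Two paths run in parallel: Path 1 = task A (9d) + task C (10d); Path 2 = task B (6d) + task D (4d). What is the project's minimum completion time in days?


Path 1 = 9 + 10 = 19 days
Path 2 = 6 + 4 = 10 days
Duration = max(19, 10) = 19 days

19 days


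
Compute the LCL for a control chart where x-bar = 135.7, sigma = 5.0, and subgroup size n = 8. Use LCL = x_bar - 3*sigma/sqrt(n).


LCL = 135.7 - 3 * 5.0 / sqrt(8)

130.4


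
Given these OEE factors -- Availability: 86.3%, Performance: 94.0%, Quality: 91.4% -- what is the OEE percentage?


Formula: OEE = Availability * Performance * Quality / 10000
A * P = 86.3% * 94.0% / 100 = 81.12%
OEE = 81.12% * 91.4% / 100 = 74.1%

74.1%


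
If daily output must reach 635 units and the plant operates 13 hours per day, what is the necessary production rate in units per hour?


Formula: Production Rate = Daily Demand / Available Hours
Rate = 635 units/day / 13 hours/day
Rate = 48.8 units/hour

48.8 units/hour


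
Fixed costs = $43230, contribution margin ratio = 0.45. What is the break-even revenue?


Formula: BER = Fixed Costs / Contribution Margin Ratio
BER = $43230 / 0.45
BER = $96066.67 (to the nearest cent)

$96066.67


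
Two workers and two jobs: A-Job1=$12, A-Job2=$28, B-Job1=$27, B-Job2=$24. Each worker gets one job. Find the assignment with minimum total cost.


Option 1: A->1 + B->2 = $12 + $24 = $36
Option 2: A->2 + B->1 = $28 + $27 = $55
Min cost = min($36, $55) = $36

$36


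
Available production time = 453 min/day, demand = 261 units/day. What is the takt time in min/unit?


Formula: Takt Time = Available Production Time / Customer Demand
Takt = 453 min/day / 261 units/day
Takt = 1.74 min/unit

1.74 min/unit


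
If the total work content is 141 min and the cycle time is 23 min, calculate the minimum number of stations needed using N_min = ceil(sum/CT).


Formula: N_min = ceil(Sum of Task Times / Cycle Time)
N_min = ceil(141 min / 23 min) = ceil(6.1304)
N_min = 7 stations

7


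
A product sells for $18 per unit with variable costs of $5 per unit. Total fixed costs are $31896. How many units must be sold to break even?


Formula: BEQ = Fixed Costs / (Price - Variable Cost)
Contribution margin = $18 - $5 = $13/unit
BEQ = ceil($31896 / $13/unit) = ceil(2453.54) = 2454 units

2454 units


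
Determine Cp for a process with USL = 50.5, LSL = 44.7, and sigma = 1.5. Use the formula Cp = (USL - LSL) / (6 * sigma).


Cp = (50.5 - 44.7) / (6 * 1.5)

0.64


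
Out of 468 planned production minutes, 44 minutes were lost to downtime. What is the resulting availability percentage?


Formula: Availability = (Planned Time - Downtime) / Planned Time * 100
Uptime = 468 - 44 = 424 min
Availability = 424 / 468 * 100 = 90.6%

90.6%


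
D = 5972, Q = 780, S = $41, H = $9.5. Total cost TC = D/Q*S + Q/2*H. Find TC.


TC = 5972/780 * 41 + 780/2 * 9.5

$4018.91


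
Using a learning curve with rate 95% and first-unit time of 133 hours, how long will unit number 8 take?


Formula: T_n = T_1 * (learning_rate)^(log2(n)) where learning_rate = rate/100
Doublings = log2(8) = 3
T_n = 133 * 0.95^3
T_n = 133 * 0.8574 = 114.0 hours

114.0 hours


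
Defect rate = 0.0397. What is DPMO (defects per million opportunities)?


DPMO = defect_rate * 1000000 = 0.0397 * 1000000

39700


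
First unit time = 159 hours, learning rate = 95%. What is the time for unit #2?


Formula: T_n = T_1 * (learning_rate)^(log2(n)) where learning_rate = rate/100
Doublings = log2(2) = 1
T_n = 159 * 0.95^1
T_n = 159 * 0.95 = 151.1 hours

151.1 hours


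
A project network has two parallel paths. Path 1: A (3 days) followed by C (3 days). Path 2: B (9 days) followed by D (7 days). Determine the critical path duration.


Path 1 = 3 + 3 = 6 days
Path 2 = 9 + 7 = 16 days
Duration = max(6, 16) = 16 days

16 days


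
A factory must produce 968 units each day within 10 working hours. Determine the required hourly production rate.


Formula: Production Rate = Daily Demand / Available Hours
Rate = 968 units/day / 10 hours/day
Rate = 96.8 units/hour

96.8 units/hour


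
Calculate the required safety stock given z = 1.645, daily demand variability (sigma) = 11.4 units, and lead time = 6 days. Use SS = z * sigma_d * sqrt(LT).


Formula: SS = z * sigma_d * sqrt(LT)
sqrt(LT) = sqrt(6) = 2.4495
SS = 1.645 * 11.4 * 2.4495
SS = 45.9 units

45.9 units


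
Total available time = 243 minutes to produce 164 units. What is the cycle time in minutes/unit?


Formula: CT = Available Time / Number of Units
CT = 243 min / 164 units
CT = 1.48 min/unit

1.48 min/unit


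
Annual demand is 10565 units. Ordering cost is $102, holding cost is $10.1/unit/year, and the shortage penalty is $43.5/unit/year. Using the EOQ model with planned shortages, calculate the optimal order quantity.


Formula: EOQ* = sqrt(2DS/H) * sqrt((H+P)/P)
Base EOQ = sqrt(2*10565*102/10.1) = 461.94 units
Correction = sqrt((10.1+43.5)/43.5) = 1.11004
EOQ* = 461.94 * 1.11004 = 512.8 units

512.8 units


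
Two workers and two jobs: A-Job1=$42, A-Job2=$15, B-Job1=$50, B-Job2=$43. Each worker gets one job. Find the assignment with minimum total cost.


Option 1: A->1 + B->2 = $42 + $43 = $85
Option 2: A->2 + B->1 = $15 + $50 = $65
Min cost = min($85, $65) = $65

$65


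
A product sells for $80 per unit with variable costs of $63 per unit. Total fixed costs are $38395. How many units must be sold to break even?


Formula: BEQ = Fixed Costs / (Price - Variable Cost)
Contribution margin = $80 - $63 = $17/unit
BEQ = ceil($38395 / $17/unit) = ceil(2258.53) = 2259 units

2259 units


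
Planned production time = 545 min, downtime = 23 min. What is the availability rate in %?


Formula: Availability = (Planned Time - Downtime) / Planned Time * 100
Uptime = 545 - 23 = 522 min
Availability = 522 / 545 * 100 = 95.8%

95.8%


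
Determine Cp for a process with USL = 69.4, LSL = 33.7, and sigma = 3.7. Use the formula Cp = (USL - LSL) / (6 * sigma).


Cp = (69.4 - 33.7) / (6 * 3.7)

1.61


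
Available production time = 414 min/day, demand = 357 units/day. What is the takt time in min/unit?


Formula: Takt Time = Available Production Time / Customer Demand
Takt = 414 min/day / 357 units/day
Takt = 1.16 min/unit

1.16 min/unit


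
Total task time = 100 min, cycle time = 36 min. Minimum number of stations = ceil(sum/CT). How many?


Formula: N_min = ceil(Sum of Task Times / Cycle Time)
N_min = ceil(100 min / 36 min) = ceil(2.7778)
N_min = 3 stations

3


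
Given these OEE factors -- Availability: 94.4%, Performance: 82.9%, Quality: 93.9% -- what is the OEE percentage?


Formula: OEE = Availability * Performance * Quality / 10000
A * P = 94.4% * 82.9% / 100 = 78.26%
OEE = 78.26% * 93.9% / 100 = 73.5%

73.5%


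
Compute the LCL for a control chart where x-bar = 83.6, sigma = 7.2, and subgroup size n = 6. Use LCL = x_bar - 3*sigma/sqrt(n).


LCL = 83.6 - 3 * 7.2 / sqrt(6)

74.78


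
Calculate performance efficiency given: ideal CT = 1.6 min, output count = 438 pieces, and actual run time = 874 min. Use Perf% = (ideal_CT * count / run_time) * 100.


Formula: Performance = (Ideal CT * Total Count) / Run Time * 100
Ideal output time = 1.6 * 438 = 700.8 min
Performance = 700.8 / 874 * 100 = 80.2%

80.2%


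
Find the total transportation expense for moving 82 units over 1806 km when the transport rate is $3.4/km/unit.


TC = dist * cost * units = 1806 * 3.4 * 82 = $503512.80

$503512.80


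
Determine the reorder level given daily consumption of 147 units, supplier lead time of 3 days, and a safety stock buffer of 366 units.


Formula: ROP = (Daily Demand * Lead Time) + Safety Stock
Demand during lead time = 147 * 3 = 441 units
ROP = 441 + 366 = 807 units

807 units


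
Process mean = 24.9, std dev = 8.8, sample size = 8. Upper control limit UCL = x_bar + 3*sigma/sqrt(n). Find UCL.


UCL = 24.9 + 3 * 8.8 / sqrt(8)

34.23


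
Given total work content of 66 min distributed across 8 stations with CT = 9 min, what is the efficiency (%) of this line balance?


Formula: Efficiency = Sum of Task Times / (N_stations * CT) * 100
Total station capacity = 8 stations * 9 min = 72 min
Efficiency = 66 / 72 * 100 = 91.7%

91.7%


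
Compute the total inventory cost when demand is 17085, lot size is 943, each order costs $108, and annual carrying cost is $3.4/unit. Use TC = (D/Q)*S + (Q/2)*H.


TC = 17085/943 * 108 + 943/2 * 3.4

$3559.81


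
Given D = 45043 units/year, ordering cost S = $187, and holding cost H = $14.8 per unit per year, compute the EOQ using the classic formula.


Formula: EOQ = sqrt(2 * D * S / H)
Numerator: 2 * 45043 * 187 = 16846082
2DS/H = 16846082 / 14.8 = 1138248.8
EOQ = sqrt(1138248.8) = 1066.9 units

1066.9 units


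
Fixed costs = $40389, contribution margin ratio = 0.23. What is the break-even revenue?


Formula: BER = Fixed Costs / Contribution Margin Ratio
BER = $40389 / 0.23
BER = $175604.35 (to the nearest cent)

$175604.35


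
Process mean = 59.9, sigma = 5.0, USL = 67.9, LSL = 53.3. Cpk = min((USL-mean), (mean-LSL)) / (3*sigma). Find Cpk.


Cpu = (67.9 - 59.9) / (3 * 5.0) = 0.53
Cpl = (59.9 - 53.3) / (3 * 5.0) = 0.44
Cpk = min(0.53, 0.44) = 0.44

0.44


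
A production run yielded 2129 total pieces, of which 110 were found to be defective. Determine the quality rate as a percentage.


Formula: Quality Rate = Good Pieces / Total Pieces * 100
Good pieces = 2129 - 110 = 2019
QR = 2019 / 2129 * 100 = 94.8%

94.8%


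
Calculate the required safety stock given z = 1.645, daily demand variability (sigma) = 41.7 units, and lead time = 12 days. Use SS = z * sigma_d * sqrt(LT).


Formula: SS = z * sigma_d * sqrt(LT)
sqrt(LT) = sqrt(12) = 3.4641
SS = 1.645 * 41.7 * 3.4641
SS = 237.6 units

237.6 units


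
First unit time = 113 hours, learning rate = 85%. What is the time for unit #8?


Formula: T_n = T_1 * (learning_rate)^(log2(n)) where learning_rate = rate/100
Doublings = log2(8) = 3
T_n = 113 * 0.85^3
T_n = 113 * 0.6141 = 69.4 hours

69.4 hours


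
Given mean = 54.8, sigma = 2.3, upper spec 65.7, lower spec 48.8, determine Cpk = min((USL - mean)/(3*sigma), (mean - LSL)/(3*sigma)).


Cpu = (65.7 - 54.8) / (3 * 2.3) = 1.58
Cpl = (54.8 - 48.8) / (3 * 2.3) = 0.87
Cpk = min(1.58, 0.87) = 0.87

0.87


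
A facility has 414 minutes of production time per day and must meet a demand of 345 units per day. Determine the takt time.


Formula: Takt Time = Available Production Time / Customer Demand
Takt = 414 min/day / 345 units/day
Takt = 1.2 min/unit

1.2 min/unit


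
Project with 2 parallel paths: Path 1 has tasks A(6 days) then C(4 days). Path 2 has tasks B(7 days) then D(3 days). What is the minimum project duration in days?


Path 1 = 6 + 4 = 10 days
Path 2 = 7 + 3 = 10 days
Duration = max(10, 10) = 10 days

10 days


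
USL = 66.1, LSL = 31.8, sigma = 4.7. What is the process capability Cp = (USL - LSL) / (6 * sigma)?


Cp = (66.1 - 31.8) / (6 * 4.7)

1.22


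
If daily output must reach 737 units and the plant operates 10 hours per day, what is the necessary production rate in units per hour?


Formula: Production Rate = Daily Demand / Available Hours
Rate = 737 units/day / 10 hours/day
Rate = 73.7 units/hour

73.7 units/hour


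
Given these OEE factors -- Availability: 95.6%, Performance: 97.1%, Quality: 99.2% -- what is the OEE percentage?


Formula: OEE = Availability * Performance * Quality / 10000
A * P = 95.6% * 97.1% / 100 = 92.83%
OEE = 92.83% * 99.2% / 100 = 92.1%

92.1%


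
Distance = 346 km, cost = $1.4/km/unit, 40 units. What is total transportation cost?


TC = dist * cost * units = 346 * 1.4 * 40 = $19376.00

$19376.00


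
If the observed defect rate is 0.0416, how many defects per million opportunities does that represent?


DPMO = defect_rate * 1000000 = 0.0416 * 1000000

41600


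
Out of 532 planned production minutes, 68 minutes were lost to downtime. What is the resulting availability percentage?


Formula: Availability = (Planned Time - Downtime) / Planned Time * 100
Uptime = 532 - 68 = 464 min
Availability = 464 / 532 * 100 = 87.2%

87.2%


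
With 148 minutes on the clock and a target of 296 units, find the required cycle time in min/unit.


Formula: CT = Available Time / Number of Units
CT = 148 min / 296 units
CT = 0.5 min/unit

0.5 min/unit


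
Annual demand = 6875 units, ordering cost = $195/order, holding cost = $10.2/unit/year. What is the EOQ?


Formula: EOQ = sqrt(2 * D * S / H)
Numerator: 2 * 6875 * 195 = 2681250
2DS/H = 2681250 / 10.2 = 262867.6
EOQ = sqrt(262867.6) = 512.7 units

512.7 units


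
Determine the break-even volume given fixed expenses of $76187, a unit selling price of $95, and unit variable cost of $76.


Formula: BEQ = Fixed Costs / (Price - Variable Cost)
Contribution margin = $95 - $76 = $19/unit
BEQ = ceil($76187 / $19/unit) = ceil(4009.84) = 4010 units

4010 units


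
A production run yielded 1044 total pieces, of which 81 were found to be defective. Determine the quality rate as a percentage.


Formula: Quality Rate = Good Pieces / Total Pieces * 100
Good pieces = 1044 - 81 = 963
QR = 963 / 1044 * 100 = 92.2%

92.2%


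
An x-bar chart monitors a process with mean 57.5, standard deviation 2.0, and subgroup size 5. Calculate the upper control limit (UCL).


UCL = 57.5 + 3 * 2.0 / sqrt(5)

60.18


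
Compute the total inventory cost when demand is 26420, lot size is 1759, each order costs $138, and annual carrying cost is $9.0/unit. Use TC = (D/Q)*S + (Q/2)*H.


TC = 26420/1759 * 138 + 1759/2 * 9.0

$9988.25


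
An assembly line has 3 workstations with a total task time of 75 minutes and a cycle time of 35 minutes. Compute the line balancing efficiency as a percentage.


Formula: Efficiency = Sum of Task Times / (N_stations * CT) * 100
Total station capacity = 3 stations * 35 min = 105 min
Efficiency = 75 / 105 * 100 = 71.4%

71.4%


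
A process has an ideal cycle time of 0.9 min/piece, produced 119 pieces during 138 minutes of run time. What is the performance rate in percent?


Formula: Performance = (Ideal CT * Total Count) / Run Time * 100
Ideal output time = 0.9 * 119 = 107.1 min
Performance = 107.1 / 138 * 100 = 77.6%

77.6%


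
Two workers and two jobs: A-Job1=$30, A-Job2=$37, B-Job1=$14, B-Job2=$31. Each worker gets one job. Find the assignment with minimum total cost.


Option 1: A->1 + B->2 = $30 + $31 = $61
Option 2: A->2 + B->1 = $37 + $14 = $51
Min cost = min($61, $51) = $51

$51


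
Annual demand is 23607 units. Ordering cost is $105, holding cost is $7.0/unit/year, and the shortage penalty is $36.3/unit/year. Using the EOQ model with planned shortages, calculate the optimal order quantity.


Formula: EOQ* = sqrt(2DS/H) * sqrt((H+P)/P)
Base EOQ = sqrt(2*23607*105/7.0) = 841.55 units
Correction = sqrt((7.0+36.3)/36.3) = 1.09217
EOQ* = 841.55 * 1.09217 = 919.1 units

919.1 units


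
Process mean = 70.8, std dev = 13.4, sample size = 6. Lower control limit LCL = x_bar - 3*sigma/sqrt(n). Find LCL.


LCL = 70.8 - 3 * 13.4 / sqrt(6)

54.39


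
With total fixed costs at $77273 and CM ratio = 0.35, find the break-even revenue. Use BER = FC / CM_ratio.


Formula: BER = Fixed Costs / Contribution Margin Ratio
BER = $77273 / 0.35
BER = $220780.00 (to the nearest cent)

$220780.00


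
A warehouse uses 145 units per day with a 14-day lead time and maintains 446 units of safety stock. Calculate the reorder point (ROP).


Formula: ROP = (Daily Demand * Lead Time) + Safety Stock
Demand during lead time = 145 * 14 = 2030 units
ROP = 2030 + 446 = 2476 units

2476 units


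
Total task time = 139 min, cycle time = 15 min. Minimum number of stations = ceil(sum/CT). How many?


Formula: N_min = ceil(Sum of Task Times / Cycle Time)
N_min = ceil(139 min / 15 min) = ceil(9.2667)
N_min = 10 stations

10


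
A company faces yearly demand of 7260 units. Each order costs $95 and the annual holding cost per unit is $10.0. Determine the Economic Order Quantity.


Formula: EOQ = sqrt(2 * D * S / H)
Numerator: 2 * 7260 * 95 = 1379400
2DS/H = 1379400 / 10.0 = 137940.0
EOQ = sqrt(137940.0) = 371.4 units

371.4 units


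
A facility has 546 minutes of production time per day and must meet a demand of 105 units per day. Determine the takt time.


Formula: Takt Time = Available Production Time / Customer Demand
Takt = 546 min/day / 105 units/day
Takt = 5.2 min/unit

5.2 min/unit


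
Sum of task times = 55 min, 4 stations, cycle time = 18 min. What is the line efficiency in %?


Formula: Efficiency = Sum of Task Times / (N_stations * CT) * 100
Total station capacity = 4 stations * 18 min = 72 min
Efficiency = 55 / 72 * 100 = 76.4%

76.4%


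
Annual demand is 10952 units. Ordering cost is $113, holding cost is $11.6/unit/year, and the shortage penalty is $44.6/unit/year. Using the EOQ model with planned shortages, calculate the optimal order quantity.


Formula: EOQ* = sqrt(2DS/H) * sqrt((H+P)/P)
Base EOQ = sqrt(2*10952*113/11.6) = 461.93 units
Correction = sqrt((11.6+44.6)/44.6) = 1.12254
EOQ* = 461.93 * 1.12254 = 518.5 units

518.5 units


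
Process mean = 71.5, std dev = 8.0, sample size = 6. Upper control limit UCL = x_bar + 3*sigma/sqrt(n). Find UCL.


UCL = 71.5 + 3 * 8.0 / sqrt(6)

81.3


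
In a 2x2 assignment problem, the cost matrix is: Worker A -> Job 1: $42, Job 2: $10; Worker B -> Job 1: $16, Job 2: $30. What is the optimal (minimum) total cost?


Option 1: A->1 + B->2 = $42 + $30 = $72
Option 2: A->2 + B->1 = $10 + $16 = $26
Min cost = min($72, $26) = $26

$26


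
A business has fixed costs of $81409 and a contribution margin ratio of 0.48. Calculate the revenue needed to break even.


Formula: BER = Fixed Costs / Contribution Margin Ratio
BER = $81409 / 0.48
BER = $169602.08 (to the nearest cent)

$169602.08


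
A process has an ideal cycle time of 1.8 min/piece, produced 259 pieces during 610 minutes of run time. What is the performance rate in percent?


Formula: Performance = (Ideal CT * Total Count) / Run Time * 100
Ideal output time = 1.8 * 259 = 466.2 min
Performance = 466.2 / 610 * 100 = 76.4%

76.4%


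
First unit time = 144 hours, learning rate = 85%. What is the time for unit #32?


Formula: T_n = T_1 * (learning_rate)^(log2(n)) where learning_rate = rate/100
Doublings = log2(32) = 5
T_n = 144 * 0.85^5
T_n = 144 * 0.4437 = 63.9 hours

63.9 hours


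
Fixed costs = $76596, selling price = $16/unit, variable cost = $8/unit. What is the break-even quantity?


Formula: BEQ = Fixed Costs / (Price - Variable Cost)
Contribution margin = $16 - $8 = $8/unit
BEQ = ceil($76596 / $8/unit) = ceil(9574.5) = 9575 units

9575 units


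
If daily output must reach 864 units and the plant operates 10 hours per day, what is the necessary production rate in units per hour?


Formula: Production Rate = Daily Demand / Available Hours
Rate = 864 units/day / 10 hours/day
Rate = 86.4 units/hour

86.4 units/hour


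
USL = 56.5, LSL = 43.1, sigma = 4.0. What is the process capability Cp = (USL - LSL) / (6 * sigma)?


Cp = (56.5 - 43.1) / (6 * 4.0)

0.56


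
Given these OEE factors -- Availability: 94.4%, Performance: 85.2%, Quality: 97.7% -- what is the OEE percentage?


Formula: OEE = Availability * Performance * Quality / 10000
A * P = 94.4% * 85.2% / 100 = 80.43%
OEE = 80.43% * 97.7% / 100 = 78.6%

78.6%


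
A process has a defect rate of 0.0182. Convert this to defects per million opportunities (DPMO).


DPMO = defect_rate * 1000000 = 0.0182 * 1000000

18200


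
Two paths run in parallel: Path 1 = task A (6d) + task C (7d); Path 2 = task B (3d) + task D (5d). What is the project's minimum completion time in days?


Path 1 = 6 + 7 = 13 days
Path 2 = 3 + 5 = 8 days
Duration = max(13, 8) = 13 days

13 days


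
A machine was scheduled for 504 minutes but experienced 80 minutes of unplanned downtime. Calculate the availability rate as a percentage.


Formula: Availability = (Planned Time - Downtime) / Planned Time * 100
Uptime = 504 - 80 = 424 min
Availability = 424 / 504 * 100 = 84.1%

84.1%


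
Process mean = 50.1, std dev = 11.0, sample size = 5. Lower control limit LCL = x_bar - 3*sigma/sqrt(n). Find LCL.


LCL = 50.1 - 3 * 11.0 / sqrt(5)

35.34


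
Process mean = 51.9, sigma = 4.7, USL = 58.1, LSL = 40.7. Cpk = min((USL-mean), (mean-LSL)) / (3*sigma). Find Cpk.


Cpu = (58.1 - 51.9) / (3 * 4.7) = 0.44
Cpl = (51.9 - 40.7) / (3 * 4.7) = 0.79
Cpk = min(0.44, 0.79) = 0.44

0.44


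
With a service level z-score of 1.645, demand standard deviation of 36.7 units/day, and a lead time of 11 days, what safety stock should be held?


Formula: SS = z * sigma_d * sqrt(LT)
sqrt(LT) = sqrt(11) = 3.3166
SS = 1.645 * 36.7 * 3.3166
SS = 200.2 units

200.2 units
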